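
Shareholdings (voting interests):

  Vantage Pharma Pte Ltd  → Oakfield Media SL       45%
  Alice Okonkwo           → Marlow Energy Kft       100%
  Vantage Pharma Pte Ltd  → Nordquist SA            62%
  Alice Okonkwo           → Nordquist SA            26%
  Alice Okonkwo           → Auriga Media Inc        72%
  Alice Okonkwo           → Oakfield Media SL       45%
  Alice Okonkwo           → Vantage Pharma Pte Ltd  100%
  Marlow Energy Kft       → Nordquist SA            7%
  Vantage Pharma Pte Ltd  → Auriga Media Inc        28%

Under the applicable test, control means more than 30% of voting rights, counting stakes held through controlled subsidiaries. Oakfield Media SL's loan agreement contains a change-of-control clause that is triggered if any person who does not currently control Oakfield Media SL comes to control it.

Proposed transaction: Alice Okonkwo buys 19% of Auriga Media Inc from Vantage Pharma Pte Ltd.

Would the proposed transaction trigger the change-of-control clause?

The purchase adds only to Alice's holdings (Vantage's stake shrinks), so Alice is the only person who could newly come to control Oakfield.
Alice holds 100% of Vantage, so Alice controls Vantage.
Alice and Vantage together hold 45% + 45% = 90% of Oakfield, so Alice controls Oakfield.
So Alice already controls Oakfield before the transaction.
After the purchase, Alice's direct stake in Auriga rises to 72% + 19% = 91%, and Vantage's stake falls to 9%.
Alice controlled Oakfield already, so this is not a new person acquiring control; every other person's position is unchanged or reduced.
No new person acquires control, so the clause is not triggered.

No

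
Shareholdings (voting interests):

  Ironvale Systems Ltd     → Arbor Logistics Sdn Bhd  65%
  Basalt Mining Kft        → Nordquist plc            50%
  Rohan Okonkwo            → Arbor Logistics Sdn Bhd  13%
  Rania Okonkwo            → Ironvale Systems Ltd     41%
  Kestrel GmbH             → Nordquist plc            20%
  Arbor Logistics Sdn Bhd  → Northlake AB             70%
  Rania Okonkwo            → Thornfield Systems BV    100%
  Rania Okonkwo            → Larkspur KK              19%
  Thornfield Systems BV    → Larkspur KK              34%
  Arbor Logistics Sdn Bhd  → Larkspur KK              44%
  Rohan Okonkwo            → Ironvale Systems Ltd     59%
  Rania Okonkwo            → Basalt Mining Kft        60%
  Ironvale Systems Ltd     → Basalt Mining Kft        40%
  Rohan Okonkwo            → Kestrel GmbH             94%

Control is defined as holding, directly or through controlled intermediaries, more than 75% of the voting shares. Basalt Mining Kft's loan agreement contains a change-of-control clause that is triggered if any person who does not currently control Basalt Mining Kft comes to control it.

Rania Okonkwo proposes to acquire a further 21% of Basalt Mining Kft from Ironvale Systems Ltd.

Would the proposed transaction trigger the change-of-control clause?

Yes

The purchase adds only to Rania's holdings (Ironvale's stake shrinks), so Rania is the only person who could newly come to control Basalt.
Rania holds 100% of Thornfield, so Rania controls Thornfield.
In Basalt, Rania's side holds only 60%, not > 75%.
So before the transaction, Rania does not control Basalt.
After the purchase, Rania's direct stake in Basalt rises to 60% + 21% = 81%, and Ironvale's stake falls to 19%.
Rania holds 81% of Basalt, so Rania controls Basalt.
Rania did not control Basalt before and does after, so the clause is triggered.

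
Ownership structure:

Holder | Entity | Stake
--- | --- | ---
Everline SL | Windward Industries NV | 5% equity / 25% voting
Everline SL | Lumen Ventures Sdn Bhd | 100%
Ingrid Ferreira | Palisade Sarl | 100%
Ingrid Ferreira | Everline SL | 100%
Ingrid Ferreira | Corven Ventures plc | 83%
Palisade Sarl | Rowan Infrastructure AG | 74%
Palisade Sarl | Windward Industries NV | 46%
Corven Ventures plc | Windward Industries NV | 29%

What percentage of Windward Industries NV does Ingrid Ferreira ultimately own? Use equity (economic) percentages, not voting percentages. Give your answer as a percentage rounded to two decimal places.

Ingrid reaches Windward along 3 paths.
Via Palisade: 100% × 46% = 46%.
Via Everline: 100% × 5% = 5%.
Via Corven: 83% × 29% = 24.07%.
Total: 46% + 5% + 24.07% = 75.07%.

75.07%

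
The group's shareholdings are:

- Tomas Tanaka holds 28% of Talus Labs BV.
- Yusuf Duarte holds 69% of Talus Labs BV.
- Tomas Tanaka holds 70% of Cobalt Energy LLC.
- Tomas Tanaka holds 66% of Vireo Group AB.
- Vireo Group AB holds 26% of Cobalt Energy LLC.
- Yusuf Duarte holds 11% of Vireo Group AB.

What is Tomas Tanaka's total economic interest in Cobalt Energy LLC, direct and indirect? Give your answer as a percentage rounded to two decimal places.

87.16%

Tomas reaches Cobalt along 2 paths.
Direct stake: 70% = 70%.
Via Vireo: 66% × 26% = 17.16%.
Total: 70% + 17.16% = 87.16%.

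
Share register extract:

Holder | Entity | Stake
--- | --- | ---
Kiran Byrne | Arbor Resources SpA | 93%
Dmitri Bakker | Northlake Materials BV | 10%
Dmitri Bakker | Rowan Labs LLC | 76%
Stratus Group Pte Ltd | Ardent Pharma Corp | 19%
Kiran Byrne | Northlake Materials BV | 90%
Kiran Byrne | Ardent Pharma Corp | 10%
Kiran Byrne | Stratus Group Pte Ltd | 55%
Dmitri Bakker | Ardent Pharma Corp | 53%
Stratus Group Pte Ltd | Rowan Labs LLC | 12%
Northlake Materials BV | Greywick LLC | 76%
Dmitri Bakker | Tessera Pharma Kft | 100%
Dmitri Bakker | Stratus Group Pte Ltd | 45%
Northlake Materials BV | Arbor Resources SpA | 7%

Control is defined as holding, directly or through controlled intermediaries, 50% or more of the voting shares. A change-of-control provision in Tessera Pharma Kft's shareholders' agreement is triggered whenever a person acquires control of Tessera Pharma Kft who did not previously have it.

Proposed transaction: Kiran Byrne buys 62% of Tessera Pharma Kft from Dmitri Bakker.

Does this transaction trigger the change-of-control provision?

Yes

The purchase adds only to Kiran's holdings (Dmitri's stake shrinks), so Kiran is the only person who could newly come to control Tessera.
Kiran holds 55% of Stratus, so Kiran controls Stratus.
Kiran holds 90% of Northlake, so Kiran controls Northlake.
Northlake and Kiran together hold 7% + 93% = 100% of Arbor, so Kiran controls Arbor.
Northlake holds 76% of Greywick, so Kiran controls Greywick.
Neither Kiran nor any entity Kiran controls holds any voting interest in Tessera.
So before the transaction, Kiran does not control Tessera.
After the purchase, Kiran holds 62% of Tessera directly, and Dmitri's stake falls to 38%.
Kiran holds 62% of Tessera, so Kiran controls Tessera.
Kiran did not control Tessera before and does after, so the clause is triggered.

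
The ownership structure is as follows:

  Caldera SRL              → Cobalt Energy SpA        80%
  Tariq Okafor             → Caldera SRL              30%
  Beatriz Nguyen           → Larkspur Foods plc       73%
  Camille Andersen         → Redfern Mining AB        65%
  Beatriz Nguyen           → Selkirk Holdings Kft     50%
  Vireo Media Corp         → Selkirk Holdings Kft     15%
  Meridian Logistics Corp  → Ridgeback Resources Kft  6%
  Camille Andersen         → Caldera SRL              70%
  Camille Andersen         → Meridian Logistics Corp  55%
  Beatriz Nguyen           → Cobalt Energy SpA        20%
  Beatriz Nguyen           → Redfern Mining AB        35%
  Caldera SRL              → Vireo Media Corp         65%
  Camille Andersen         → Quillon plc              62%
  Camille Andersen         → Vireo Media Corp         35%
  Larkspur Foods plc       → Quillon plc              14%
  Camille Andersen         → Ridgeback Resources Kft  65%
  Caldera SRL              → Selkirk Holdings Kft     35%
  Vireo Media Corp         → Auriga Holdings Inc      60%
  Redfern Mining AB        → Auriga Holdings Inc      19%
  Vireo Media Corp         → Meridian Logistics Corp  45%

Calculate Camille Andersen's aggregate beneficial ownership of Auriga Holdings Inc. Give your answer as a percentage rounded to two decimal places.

60.65%

Camille reaches Auriga along 3 paths.
Via Caldera → Vireo: 70% × 65% × 60% = 27.3%.
Via Vireo: 35% × 60% = 21%.
Via Redfern: 65% × 19% = 12.35%.
Total: 27.3% + 21% + 12.35% = 60.65%.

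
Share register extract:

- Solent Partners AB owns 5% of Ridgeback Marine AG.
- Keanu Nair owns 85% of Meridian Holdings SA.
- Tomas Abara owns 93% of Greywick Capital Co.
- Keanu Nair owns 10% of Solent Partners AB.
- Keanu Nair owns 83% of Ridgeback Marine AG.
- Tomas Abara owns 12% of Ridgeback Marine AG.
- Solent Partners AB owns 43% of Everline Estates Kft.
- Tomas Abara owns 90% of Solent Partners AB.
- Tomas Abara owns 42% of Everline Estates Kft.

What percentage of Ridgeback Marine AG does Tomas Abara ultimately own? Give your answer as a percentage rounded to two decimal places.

Tomas reaches Ridgeback along 2 paths.
Via Solent: 90% × 5% = 4.5%.
Direct stake: 12% = 12%.
Total: 4.5% + 12% = 16.5%.
Rounded: 16.50%.

16.50%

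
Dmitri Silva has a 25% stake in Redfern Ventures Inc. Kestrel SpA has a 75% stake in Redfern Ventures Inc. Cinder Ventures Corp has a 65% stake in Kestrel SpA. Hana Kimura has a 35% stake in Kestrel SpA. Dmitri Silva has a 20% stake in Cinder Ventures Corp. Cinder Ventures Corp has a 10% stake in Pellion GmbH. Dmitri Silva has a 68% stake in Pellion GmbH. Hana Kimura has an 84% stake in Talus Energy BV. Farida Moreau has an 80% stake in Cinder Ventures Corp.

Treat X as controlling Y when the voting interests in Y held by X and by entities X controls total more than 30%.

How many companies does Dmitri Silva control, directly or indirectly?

1

Dmitri holds 68% of Pellion, so Dmitri controls Pellion.
No other company's threshold is met.
Dmitri controls 1 company.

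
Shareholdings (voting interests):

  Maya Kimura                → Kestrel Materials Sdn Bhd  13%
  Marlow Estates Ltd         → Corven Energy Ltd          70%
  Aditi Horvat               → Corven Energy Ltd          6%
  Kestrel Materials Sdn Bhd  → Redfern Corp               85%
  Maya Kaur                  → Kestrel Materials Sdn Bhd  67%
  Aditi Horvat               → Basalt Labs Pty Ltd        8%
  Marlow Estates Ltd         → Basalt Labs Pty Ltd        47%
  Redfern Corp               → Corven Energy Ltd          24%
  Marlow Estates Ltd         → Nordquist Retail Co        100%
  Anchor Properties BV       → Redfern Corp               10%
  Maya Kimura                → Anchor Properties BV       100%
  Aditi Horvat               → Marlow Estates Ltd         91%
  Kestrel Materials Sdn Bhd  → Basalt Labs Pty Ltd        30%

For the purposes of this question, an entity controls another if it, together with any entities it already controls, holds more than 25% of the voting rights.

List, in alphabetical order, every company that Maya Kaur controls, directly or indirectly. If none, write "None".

Maya Kaur holds 67% of Kestrel, so Maya Kaur controls Kestrel.
Kestrel holds 30% of Basalt, so Maya Kaur controls Basalt.
Kestrel holds 85% of Redfern, so Maya Kaur controls Redfern.
No other company's threshold is met.

Basalt Labs Pty Ltd, Kestrel Materials Sdn Bhd, Redfern Corp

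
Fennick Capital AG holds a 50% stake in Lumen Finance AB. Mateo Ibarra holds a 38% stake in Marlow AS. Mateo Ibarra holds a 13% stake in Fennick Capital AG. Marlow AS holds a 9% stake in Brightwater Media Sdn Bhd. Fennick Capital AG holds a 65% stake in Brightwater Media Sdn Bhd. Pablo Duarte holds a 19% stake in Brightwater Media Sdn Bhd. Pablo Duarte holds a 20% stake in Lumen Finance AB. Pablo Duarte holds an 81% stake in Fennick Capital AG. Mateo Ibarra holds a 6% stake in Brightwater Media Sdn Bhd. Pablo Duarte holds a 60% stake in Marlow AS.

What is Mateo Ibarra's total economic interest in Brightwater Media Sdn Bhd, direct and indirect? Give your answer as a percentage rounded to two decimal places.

Mateo reaches Brightwater along 3 paths.
Via Fennick: 13% × 65% = 8.45%.
Direct stake: 6% = 6%.
Via Marlow: 38% × 9% = 3.42%.
Total: 8.45% + 6% + 3.42% = 17.87%.

17.87%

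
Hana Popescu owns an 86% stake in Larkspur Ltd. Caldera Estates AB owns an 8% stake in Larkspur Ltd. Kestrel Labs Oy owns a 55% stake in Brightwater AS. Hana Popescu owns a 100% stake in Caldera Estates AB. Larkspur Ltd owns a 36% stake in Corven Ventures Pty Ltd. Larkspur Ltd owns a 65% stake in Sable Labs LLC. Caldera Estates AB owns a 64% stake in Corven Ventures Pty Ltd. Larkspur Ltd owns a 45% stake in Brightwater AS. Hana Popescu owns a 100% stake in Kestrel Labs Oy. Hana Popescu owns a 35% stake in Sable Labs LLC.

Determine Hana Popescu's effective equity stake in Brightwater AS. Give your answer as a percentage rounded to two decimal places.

Hana reaches Brightwater along 3 paths.
Via Kestrel: 100% × 55% = 55%.
Via Caldera → Larkspur: 100% × 8% × 45% = 3.6%.
Via Larkspur: 86% × 45% = 38.7%.
Total: 55% + 3.6% + 38.7% = 97.3%.
Rounded: 97.30%.

97.30%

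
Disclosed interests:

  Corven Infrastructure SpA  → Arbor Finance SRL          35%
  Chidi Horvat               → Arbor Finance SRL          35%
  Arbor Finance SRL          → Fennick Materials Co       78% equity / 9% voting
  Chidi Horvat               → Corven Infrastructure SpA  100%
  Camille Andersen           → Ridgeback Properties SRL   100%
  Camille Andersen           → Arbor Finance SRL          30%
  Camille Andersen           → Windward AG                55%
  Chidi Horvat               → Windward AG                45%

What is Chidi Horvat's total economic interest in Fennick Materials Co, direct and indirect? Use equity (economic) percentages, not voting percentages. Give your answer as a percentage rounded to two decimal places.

Chidi reaches Fennick along 2 paths.
Via Corven → Arbor: 100% × 35% × 78% = 27.3%.
Via Arbor: 35% × 78% = 27.3%.
Total: 27.3% + 27.3% = 54.6%.
Rounded: 54.60%.

54.60%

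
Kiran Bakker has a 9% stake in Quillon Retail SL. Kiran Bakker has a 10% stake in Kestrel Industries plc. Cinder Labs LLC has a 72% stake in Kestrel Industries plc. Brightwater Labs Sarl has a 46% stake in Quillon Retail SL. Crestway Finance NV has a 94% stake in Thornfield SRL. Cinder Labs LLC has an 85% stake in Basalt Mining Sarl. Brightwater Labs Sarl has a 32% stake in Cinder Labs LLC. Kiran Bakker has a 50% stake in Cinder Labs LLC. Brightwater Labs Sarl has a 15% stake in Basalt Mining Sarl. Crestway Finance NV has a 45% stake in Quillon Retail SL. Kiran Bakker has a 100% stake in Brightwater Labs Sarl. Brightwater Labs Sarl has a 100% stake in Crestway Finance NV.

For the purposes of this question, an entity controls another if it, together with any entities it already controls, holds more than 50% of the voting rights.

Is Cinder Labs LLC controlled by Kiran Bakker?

Yes

Kiran holds 100% of Brightwater, so Kiran controls Brightwater.
Kiran and Brightwater together hold 50% + 32% = 82% of Cinder, so Kiran controls Cinder.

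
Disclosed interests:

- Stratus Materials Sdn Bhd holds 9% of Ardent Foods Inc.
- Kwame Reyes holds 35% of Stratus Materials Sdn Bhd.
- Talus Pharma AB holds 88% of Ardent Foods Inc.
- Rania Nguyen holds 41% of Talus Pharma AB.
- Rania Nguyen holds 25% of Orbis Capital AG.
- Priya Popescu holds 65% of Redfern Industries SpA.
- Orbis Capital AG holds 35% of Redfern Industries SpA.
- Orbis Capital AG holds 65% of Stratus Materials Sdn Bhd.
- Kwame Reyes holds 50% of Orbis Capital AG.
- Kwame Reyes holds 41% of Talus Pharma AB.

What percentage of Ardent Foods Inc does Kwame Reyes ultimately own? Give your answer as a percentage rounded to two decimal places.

42.16%

Kwame reaches Ardent along 3 paths.
Via Talus: 41% × 88% = 36.08%.
Via Orbis → Stratus: 50% × 65% × 9% = 2.925%.
Via Stratus: 35% × 9% = 3.15%.
Total: 36.08% + 2.925% + 3.15% = 42.155%.
Rounded: 42.16%.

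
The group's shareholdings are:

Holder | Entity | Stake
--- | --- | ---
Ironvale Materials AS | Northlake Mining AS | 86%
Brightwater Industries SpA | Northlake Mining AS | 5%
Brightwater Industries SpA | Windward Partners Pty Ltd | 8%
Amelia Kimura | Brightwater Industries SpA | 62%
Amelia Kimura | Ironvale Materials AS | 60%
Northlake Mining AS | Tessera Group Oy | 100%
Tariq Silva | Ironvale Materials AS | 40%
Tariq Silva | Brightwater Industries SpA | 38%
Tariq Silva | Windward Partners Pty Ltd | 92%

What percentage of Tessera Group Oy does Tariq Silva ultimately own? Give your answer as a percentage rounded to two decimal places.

36.30%

Tariq reaches Tessera along 2 paths.
Via Brightwater → Northlake: 38% × 5% × 100% = 1.9%.
Via Ironvale → Northlake: 40% × 86% × 100% = 34.4%.
Total: 1.9% + 34.4% = 36.3%.
Rounded: 36.30%.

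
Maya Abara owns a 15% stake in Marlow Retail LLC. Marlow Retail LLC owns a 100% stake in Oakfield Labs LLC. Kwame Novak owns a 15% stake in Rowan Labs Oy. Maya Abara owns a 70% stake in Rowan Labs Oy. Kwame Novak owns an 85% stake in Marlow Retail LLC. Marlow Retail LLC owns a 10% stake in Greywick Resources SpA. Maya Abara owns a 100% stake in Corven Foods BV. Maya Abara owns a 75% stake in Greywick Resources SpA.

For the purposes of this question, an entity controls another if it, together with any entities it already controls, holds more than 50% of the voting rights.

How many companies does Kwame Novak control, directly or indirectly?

Kwame holds 85% of Marlow, so Kwame controls Marlow.
Marlow holds 100% of Oakfield, so Kwame controls Oakfield.
No other company's threshold is met.
Kwame controls 2 companies.

2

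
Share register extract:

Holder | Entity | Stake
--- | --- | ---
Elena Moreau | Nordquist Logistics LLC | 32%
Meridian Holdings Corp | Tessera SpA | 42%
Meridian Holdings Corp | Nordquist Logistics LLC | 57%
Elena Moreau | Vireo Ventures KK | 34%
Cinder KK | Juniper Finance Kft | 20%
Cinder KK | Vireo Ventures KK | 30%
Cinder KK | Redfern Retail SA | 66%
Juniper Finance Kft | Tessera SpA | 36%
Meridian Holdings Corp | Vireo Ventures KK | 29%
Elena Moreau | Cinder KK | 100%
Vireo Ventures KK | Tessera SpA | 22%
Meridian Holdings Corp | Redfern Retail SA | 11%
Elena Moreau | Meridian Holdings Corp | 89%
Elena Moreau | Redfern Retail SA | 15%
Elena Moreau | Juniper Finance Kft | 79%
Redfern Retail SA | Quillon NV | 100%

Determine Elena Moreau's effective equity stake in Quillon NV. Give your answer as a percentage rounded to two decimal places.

Elena reaches Quillon along 3 paths.
Via Redfern: 15% × 100% = 15%.
Via Cinder → Redfern: 100% × 66% × 100% = 66%.
Via Meridian → Redfern: 89% × 11% × 100% = 9.79%.
Total: 15% + 66% + 9.79% = 90.79%.

90.79%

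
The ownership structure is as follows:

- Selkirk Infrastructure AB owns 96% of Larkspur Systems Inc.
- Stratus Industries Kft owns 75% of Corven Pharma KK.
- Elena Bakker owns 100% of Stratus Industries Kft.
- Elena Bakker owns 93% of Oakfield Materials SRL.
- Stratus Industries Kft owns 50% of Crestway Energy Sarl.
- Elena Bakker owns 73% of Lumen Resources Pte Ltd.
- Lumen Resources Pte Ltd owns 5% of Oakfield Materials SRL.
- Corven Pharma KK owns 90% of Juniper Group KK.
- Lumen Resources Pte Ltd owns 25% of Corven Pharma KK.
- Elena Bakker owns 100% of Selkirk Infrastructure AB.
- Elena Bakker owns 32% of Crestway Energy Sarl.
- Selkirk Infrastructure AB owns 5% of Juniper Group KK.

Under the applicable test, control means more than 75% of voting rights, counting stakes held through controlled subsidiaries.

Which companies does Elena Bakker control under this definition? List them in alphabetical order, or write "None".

Crestway Energy Sarl, Larkspur Systems Inc, Oakfield Materials SRL, Selkirk Infrastructure AB, Stratus Industries Kft

Elena holds 100% of Selkirk, so Elena controls Selkirk.
Elena holds 100% of Stratus, so Elena controls Stratus.
Elena and Stratus together hold 32% + 50% = 82% of Crestway, so Elena controls Crestway.
Elena holds 93% of Oakfield, so Elena controls Oakfield.
Selkirk holds 96% of Larkspur, so Elena controls Larkspur.
No other company's threshold is met.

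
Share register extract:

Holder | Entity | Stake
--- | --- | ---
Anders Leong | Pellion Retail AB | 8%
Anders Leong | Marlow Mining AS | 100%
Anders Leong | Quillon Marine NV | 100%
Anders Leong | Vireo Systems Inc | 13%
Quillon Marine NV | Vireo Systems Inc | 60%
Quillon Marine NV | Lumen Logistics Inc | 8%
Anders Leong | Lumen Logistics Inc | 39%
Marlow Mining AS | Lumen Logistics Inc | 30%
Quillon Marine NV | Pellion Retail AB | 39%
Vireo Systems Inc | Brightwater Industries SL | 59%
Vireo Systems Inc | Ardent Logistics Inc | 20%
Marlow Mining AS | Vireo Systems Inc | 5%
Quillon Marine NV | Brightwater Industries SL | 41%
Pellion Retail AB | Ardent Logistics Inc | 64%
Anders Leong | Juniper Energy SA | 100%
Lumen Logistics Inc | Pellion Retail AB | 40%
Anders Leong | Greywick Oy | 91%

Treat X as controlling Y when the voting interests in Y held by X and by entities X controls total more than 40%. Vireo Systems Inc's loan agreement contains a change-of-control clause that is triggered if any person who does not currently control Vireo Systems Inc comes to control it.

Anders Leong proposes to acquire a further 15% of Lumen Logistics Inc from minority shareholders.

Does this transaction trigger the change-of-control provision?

The purchase changes only Anders's holdings, so Anders is the only person who could newly come to control Vireo.
Anders holds 100% of Quillon, so Anders controls Quillon.
Anders holds 100% of Marlow, so Anders controls Marlow.
Marlow and Quillon and Anders together hold 5% + 60% + 13% = 78% of Vireo, so Anders controls Vireo.
So Anders already controls Vireo before the transaction.
After the purchase, Anders's direct stake in Lumen rises to 39% + 15% = 54%.
Anders controlled Vireo already, so this is not a new person acquiring control; every other person's position is unchanged or reduced.
No new person acquires control, so the clause is not triggered.

No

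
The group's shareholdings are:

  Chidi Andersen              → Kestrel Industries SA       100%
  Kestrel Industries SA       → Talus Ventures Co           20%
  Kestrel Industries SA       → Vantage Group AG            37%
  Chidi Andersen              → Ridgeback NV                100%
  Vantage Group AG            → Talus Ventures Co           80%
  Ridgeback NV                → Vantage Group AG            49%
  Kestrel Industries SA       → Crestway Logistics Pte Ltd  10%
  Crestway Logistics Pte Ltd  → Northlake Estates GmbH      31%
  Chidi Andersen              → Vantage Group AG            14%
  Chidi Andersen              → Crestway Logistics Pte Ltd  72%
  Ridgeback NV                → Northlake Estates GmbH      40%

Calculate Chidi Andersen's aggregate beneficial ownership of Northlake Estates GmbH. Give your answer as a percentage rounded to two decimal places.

65.42%

Chidi reaches Northlake along 3 paths.
Via Ridgeback: 100% × 40% = 40%.
Via Crestway: 72% × 31% = 22.32%.
Via Kestrel → Crestway: 100% × 10% × 31% = 3.1%.
Total: 40% + 22.32% + 3.1% = 65.42%.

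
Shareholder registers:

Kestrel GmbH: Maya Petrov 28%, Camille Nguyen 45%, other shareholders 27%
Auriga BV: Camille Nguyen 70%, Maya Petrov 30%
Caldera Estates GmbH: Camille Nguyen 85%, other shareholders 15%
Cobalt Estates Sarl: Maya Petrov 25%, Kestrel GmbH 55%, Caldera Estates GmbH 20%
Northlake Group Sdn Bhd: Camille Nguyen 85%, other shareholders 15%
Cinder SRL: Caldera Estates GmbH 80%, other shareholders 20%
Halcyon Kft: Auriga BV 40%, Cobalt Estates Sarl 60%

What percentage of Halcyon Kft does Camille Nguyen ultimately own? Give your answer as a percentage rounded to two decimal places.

Camille reaches Halcyon along 3 paths.
Via Auriga: 70% × 40% = 28%.
Via Kestrel → Cobalt: 45% × 55% × 60% = 14.85%.
Via Caldera → Cobalt: 85% × 20% × 60% = 10.2%.
Total: 28% + 14.85% + 10.2% = 53.05%.

53.05%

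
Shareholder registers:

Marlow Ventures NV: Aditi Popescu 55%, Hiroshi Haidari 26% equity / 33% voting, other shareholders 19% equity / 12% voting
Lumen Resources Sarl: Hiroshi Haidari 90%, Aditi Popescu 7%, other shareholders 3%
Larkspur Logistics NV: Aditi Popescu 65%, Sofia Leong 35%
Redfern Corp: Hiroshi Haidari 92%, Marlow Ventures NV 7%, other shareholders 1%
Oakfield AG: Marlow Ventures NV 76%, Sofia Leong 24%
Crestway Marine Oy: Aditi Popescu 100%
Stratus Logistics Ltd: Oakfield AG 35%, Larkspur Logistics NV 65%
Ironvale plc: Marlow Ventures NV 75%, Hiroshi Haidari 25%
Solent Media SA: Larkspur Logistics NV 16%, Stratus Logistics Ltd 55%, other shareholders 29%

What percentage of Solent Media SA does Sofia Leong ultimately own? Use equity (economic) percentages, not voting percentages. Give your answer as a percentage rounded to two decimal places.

Sofia reaches Solent along 3 paths.
Via Larkspur: 35% × 16% = 5.6%.
Via Oakfield → Stratus: 24% × 35% × 55% = 4.62%.
Via Larkspur → Stratus: 35% × 65% × 55% = 12.5125%.
Total: 5.6% + 4.62% + 12.5125% = 22.7325%.
Rounded: 22.73%.

22.73%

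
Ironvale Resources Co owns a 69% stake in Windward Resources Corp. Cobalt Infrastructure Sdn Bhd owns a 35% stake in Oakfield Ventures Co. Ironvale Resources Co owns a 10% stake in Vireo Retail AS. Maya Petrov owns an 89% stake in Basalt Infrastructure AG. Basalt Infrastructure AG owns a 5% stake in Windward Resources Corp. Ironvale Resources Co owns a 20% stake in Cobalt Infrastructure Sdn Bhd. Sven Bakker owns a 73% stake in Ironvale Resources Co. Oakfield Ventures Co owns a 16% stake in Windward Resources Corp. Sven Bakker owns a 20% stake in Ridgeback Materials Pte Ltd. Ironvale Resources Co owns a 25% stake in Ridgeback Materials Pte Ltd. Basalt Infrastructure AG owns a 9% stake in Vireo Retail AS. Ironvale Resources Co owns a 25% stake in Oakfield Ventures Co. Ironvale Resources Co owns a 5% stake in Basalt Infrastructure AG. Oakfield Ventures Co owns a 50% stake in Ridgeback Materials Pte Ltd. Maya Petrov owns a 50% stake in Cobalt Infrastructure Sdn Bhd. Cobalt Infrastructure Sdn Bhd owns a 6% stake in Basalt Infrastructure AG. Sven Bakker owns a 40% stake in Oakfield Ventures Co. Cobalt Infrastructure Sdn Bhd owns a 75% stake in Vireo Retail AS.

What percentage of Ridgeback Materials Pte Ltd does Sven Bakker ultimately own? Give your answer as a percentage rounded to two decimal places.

Sven reaches Ridgeback along 5 paths.
Via Ironvale → Cobalt → Oakfield: 73% × 20% × 35% × 50% = 2.555%.
Via Ironvale → Oakfield: 73% × 25% × 50% = 9.125%.
Via Oakfield: 40% × 50% = 20%.
Via Ironvale: 73% × 25% = 18.25%.
Direct stake: 20% = 20%.
Total: 2.555% + 9.125% + 20% + 18.25% + 20% = 69.93%.

69.93%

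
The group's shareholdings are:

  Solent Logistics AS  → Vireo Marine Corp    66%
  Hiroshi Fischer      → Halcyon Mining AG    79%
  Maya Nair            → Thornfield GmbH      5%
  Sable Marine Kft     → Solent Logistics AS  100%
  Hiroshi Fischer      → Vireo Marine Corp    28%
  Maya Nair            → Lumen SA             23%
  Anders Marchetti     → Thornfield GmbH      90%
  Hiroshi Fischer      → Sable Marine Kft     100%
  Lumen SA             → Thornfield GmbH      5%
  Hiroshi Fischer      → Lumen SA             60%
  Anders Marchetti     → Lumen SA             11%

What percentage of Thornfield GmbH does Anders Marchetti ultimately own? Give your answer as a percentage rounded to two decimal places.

Anders reaches Thornfield along 2 paths.
Direct stake: 90% = 90%.
Via Lumen: 11% × 5% = 0.55%.
Total: 90% + 0.55% = 90.55%.

90.55%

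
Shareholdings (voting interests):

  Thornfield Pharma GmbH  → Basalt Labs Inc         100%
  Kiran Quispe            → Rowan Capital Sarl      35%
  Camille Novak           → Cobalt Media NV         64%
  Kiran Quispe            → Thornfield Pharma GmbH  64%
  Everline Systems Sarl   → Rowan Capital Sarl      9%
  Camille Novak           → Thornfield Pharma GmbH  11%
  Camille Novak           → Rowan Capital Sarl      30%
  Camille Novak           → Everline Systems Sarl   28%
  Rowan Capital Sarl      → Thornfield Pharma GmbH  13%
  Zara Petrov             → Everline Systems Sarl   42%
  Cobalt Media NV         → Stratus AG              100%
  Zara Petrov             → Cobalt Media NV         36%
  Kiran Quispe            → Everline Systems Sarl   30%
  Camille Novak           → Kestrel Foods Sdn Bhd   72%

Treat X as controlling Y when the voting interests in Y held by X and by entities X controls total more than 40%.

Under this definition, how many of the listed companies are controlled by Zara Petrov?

Zara holds 42% of Everline, so Zara controls Everline.
No other company's threshold is met.
Zara controls 1 company.

1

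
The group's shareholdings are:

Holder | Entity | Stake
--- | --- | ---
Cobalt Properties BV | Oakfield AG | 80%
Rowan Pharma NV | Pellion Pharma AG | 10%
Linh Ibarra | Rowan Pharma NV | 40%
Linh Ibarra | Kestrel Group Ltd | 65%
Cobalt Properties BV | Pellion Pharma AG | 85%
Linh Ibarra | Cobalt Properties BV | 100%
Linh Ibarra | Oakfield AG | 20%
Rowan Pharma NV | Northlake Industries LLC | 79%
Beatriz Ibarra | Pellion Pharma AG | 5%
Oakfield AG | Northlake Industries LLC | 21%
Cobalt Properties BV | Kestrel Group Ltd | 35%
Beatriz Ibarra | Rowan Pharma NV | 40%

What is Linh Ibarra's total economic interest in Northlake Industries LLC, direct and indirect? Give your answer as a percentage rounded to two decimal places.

52.60%

Linh reaches Northlake along 3 paths.
Via Cobalt → Oakfield: 100% × 80% × 21% = 16.8%.
Via Oakfield: 20% × 21% = 4.2%.
Via Rowan: 40% × 79% = 31.6%.
Total: 16.8% + 4.2% + 31.6% = 52.6%.
Rounded: 52.60%.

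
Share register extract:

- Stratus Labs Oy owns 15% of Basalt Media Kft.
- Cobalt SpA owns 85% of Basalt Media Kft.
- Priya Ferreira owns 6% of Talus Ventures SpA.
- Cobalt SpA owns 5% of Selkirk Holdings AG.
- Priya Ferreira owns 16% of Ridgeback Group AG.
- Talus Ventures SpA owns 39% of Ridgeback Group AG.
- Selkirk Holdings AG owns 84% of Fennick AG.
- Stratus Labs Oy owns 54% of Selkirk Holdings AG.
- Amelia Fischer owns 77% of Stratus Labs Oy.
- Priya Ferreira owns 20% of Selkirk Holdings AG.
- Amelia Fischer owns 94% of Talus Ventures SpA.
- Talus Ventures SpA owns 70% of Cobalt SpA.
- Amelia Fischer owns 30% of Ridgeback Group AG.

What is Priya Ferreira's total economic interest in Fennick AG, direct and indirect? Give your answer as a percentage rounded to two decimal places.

Priya reaches Fennick along 2 paths.
Via Talus → Cobalt → Selkirk: 6% × 70% × 5% × 84% = 0.1764%.
Via Selkirk: 20% × 84% = 16.8%.
Total: 0.1764% + 16.8% = 16.9764%.
Rounded: 16.98%.

16.98%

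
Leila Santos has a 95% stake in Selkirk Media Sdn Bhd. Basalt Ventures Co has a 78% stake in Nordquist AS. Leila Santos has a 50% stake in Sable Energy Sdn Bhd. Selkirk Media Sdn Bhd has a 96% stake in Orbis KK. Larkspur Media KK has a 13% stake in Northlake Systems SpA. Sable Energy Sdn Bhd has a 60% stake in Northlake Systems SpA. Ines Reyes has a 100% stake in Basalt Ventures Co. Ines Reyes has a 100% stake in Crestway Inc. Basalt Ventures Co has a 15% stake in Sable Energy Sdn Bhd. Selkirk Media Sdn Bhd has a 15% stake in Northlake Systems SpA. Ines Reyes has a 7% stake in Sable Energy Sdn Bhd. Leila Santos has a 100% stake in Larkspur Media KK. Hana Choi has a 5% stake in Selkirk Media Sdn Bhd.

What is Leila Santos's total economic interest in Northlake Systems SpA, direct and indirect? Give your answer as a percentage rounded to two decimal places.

Leila reaches Northlake along 3 paths.
Via Sable: 50% × 60% = 30%.
Via Selkirk: 95% × 15% = 14.25%.
Via Larkspur: 100% × 13% = 13%.
Total: 30% + 14.25% + 13% = 57.25%.

57.25%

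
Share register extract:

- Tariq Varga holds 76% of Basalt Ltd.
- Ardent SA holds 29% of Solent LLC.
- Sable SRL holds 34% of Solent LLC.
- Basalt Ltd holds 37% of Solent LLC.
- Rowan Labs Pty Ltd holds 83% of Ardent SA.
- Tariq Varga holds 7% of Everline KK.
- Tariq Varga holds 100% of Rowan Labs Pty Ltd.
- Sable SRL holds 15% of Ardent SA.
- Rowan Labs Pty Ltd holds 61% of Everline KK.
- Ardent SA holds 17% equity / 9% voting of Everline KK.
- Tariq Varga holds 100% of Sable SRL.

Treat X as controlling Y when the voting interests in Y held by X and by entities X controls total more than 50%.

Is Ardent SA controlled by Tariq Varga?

Yes

Tariq holds 100% of Rowan, so Tariq controls Rowan.
Tariq holds 100% of Sable, so Tariq controls Sable.
Rowan and Sable together hold 83% + 15% = 98% of Ardent, so Tariq controls Ardent.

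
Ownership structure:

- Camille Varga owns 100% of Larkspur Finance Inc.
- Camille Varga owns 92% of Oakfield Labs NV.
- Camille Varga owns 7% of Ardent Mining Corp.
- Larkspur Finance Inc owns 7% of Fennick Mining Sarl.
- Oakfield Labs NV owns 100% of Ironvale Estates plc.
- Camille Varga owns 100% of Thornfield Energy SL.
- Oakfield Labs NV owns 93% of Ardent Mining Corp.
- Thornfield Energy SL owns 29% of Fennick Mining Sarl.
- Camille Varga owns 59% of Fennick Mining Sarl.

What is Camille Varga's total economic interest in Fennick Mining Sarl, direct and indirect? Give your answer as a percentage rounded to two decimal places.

95.00%

Camille reaches Fennick along 3 paths.
Via Larkspur: 100% × 7% = 7%.
Direct stake: 59% = 59%.
Via Thornfield: 100% × 29% = 29%.
Total: 7% + 59% + 29% = 95%.
Rounded: 95.00%.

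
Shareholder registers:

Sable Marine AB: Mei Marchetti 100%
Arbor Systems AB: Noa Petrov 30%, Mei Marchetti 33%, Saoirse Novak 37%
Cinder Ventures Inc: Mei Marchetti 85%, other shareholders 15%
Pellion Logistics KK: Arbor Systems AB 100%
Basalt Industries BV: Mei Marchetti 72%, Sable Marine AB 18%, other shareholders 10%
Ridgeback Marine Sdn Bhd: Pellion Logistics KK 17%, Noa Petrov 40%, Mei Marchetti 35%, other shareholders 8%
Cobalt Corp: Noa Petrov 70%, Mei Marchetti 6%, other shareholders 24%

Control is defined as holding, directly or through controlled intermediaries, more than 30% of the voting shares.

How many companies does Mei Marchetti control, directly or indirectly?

6

Mei holds 100% of Sable, so Mei controls Sable.
Mei holds 33% of Arbor, so Mei controls Arbor.
Mei holds 85% of Cinder, so Mei controls Cinder.
Arbor holds 100% of Pellion, so Mei controls Pellion.
Mei and Sable together hold 72% + 18% = 90% of Basalt, so Mei controls Basalt.
Pellion and Mei together hold 17% + 35% = 52% of Ridgeback, so Mei controls Ridgeback.
No other company's threshold is met.
Mei controls 6 companies.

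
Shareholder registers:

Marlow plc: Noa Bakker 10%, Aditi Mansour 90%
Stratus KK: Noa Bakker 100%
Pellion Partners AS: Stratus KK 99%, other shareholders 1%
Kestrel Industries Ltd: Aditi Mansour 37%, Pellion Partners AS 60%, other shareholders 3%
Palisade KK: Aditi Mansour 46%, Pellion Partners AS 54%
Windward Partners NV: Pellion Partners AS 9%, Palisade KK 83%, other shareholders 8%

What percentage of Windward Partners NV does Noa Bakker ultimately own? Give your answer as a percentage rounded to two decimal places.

53.28%

Noa reaches Windward along 2 paths.
Via Stratus → Pellion: 100% × 99% × 9% = 8.91%.
Via Stratus → Pellion → Palisade: 100% × 99% × 54% × 83% = 44.3718%.
Total: 8.91% + 44.3718% = 53.2818%.
Rounded: 53.28%.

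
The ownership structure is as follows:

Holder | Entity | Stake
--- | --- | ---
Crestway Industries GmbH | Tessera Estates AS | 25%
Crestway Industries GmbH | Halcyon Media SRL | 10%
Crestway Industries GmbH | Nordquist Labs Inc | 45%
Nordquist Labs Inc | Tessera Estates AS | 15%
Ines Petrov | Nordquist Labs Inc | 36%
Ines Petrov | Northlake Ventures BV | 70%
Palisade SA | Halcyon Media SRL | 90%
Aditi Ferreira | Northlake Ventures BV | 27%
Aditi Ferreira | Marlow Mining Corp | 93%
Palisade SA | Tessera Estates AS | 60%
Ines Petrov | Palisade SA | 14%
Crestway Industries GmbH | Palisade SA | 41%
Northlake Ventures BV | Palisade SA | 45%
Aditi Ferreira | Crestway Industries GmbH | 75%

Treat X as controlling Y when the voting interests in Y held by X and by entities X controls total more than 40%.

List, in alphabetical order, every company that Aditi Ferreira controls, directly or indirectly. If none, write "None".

Crestway Industries GmbH, Halcyon Media SRL, Marlow Mining Corp, Nordquist Labs Inc, Palisade SA, Tessera Estates AS

Aditi holds 75% of Crestway, so Aditi controls Crestway.
Crestway holds 45% of Nordquist, so Aditi controls Nordquist.
Aditi holds 93% of Marlow, so Aditi controls Marlow.
Crestway holds 41% of Palisade, so Aditi controls Palisade.
Crestway and Palisade together hold 10% + 90% = 100% of Halcyon, so Aditi controls Halcyon.
Crestway and Palisade and Nordquist together hold 25% + 60% + 15% = 100% of Tessera, so Aditi controls Tessera.
No other company's threshold is met.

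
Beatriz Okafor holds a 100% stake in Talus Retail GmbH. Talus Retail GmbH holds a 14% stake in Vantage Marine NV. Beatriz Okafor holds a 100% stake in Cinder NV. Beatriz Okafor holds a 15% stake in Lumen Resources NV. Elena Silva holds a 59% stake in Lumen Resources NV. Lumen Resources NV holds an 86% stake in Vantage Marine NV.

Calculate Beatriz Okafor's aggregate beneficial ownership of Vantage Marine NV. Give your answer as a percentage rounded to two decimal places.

26.90%

Beatriz reaches Vantage along 2 paths.
Via Lumen: 15% × 86% = 12.9%.
Via Talus: 100% × 14% = 14%.
Total: 12.9% + 14% = 26.9%.
Rounded: 26.90%.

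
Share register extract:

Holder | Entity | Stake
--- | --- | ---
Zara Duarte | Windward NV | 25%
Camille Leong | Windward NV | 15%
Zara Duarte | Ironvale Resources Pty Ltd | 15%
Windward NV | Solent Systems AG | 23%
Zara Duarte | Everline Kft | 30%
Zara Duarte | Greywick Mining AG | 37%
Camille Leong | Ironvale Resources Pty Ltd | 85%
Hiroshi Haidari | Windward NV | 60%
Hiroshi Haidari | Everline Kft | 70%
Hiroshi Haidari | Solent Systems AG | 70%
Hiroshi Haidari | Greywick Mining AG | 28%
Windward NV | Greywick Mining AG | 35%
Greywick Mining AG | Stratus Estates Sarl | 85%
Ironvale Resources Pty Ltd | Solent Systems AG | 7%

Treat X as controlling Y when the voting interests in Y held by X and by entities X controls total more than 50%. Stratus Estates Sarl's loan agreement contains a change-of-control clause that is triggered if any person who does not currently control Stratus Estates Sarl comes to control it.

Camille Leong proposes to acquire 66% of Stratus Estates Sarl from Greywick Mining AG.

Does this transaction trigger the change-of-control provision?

Yes

The purchase adds only to Camille's holdings (Greywick's stake shrinks), so Camille is the only person who could newly come to control Stratus.
Camille holds 85% of Ironvale, so Camille controls Ironvale.
Neither Camille nor any entity Camille controls holds any voting interest in Stratus.
So before the transaction, Camille does not control Stratus.
After the purchase, Camille holds 66% of Stratus directly, and Greywick's stake falls to 19%.
Camille holds 66% of Stratus, so Camille controls Stratus.
Camille did not control Stratus before and does after, so the clause is triggered.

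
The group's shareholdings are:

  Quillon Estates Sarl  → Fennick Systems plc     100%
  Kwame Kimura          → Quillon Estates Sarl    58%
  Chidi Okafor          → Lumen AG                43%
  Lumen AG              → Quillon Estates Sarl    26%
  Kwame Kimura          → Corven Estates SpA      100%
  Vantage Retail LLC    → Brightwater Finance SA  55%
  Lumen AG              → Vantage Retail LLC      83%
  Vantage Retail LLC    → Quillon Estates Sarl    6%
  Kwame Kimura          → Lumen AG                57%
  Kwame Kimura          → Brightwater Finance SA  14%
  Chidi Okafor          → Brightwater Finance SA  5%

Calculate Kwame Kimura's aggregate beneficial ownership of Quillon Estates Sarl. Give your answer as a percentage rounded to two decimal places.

75.66%

Kwame reaches Quillon along 3 paths.
Via Lumen → Vantage: 57% × 83% × 6% = 2.8386%.
Via Lumen: 57% × 26% = 14.82%.
Direct stake: 58% = 58%.
Total: 2.8386% + 14.82% + 58% = 75.6586%.
Rounded: 75.66%.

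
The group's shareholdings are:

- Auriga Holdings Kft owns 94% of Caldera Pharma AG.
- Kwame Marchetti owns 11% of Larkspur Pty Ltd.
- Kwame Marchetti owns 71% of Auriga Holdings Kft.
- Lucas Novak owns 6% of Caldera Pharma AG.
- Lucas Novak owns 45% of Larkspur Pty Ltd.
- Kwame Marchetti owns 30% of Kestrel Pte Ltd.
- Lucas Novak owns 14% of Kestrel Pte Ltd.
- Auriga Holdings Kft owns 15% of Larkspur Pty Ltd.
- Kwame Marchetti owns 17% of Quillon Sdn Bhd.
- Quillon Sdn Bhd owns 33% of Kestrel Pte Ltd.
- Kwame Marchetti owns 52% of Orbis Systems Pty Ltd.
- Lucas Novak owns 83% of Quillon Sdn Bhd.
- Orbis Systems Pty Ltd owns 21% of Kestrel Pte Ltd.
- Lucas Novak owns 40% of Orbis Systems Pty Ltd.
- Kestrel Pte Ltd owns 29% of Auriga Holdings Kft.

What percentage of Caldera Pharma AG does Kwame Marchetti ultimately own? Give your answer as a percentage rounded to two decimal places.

Kwame reaches Caldera along 4 paths.
Via Quillon → Kestrel → Auriga: 17% × 33% × 29% × 94% = 1.529286%.
Via Orbis → Kestrel → Auriga: 52% × 21% × 29% × 94% = 2.976792%.
Via Kestrel → Auriga: 30% × 29% × 94% = 8.178%.
Via Auriga: 71% × 94% = 66.74%.
Total: 1.529286% + 2.976792% + 8.178% + 66.74% = 79.424078%.
Rounded: 79.42%.

79.42%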